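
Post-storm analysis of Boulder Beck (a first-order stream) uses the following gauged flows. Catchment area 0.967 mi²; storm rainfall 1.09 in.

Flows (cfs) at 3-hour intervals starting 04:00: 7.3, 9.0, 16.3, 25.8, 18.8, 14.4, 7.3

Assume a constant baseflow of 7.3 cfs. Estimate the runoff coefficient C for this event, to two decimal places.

ΣQ_DR = 47.80 cfs; V = ΣQ_DR·Δt = 5.162 × 10^5 ft³.
Runoff depth d = V / A = 0.2298 in.
C = d / P = 0.2298 / 1.09 = 0.21.

C ≈ 0.21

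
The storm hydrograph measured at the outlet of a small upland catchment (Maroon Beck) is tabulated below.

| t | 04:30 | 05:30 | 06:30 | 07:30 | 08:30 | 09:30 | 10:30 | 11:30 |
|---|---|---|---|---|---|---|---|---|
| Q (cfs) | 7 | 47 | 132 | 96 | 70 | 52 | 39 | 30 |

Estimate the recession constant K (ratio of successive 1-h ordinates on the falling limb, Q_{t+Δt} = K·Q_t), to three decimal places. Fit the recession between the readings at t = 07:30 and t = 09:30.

Using the recession-limb readings at t = 07:30 and t = 09:30: Q falls from 96 to 52 cfs over 2 intervals.
K = (Q₂/Q₁)^(1/2) = (52/96)^(1/2) = 0.736.

K ≈ 0.736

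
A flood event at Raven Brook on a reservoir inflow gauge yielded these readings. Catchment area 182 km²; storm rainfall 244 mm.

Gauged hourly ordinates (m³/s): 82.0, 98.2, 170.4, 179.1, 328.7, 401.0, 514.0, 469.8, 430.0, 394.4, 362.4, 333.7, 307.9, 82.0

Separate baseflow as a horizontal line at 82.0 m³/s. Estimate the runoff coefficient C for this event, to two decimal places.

C ≈ 0.24

ΣQ_DR = 3006 m³/s; V = ΣQ_DR·Δt = 1.082 × 10^7 m³.
Runoff depth d = V / A = 59.45 mm.
C = d / P = 59.45 / 244 = 0.24.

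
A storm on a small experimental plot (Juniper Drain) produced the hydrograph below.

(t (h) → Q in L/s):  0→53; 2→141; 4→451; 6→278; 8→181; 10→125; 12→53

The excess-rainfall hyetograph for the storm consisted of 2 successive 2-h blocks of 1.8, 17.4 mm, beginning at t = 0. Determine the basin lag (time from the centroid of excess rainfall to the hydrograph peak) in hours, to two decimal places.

t_L ≈ 1.19 h

Centroid of excess rainfall: t_c = Σ P_i·t̄_i / ΣP_i = 2.8125 h (block centres at 1, 3 h).
Hydrograph peak occurs at t = 4 h, so basin lag t_L = 4 − 2.8125 = 1.19 h.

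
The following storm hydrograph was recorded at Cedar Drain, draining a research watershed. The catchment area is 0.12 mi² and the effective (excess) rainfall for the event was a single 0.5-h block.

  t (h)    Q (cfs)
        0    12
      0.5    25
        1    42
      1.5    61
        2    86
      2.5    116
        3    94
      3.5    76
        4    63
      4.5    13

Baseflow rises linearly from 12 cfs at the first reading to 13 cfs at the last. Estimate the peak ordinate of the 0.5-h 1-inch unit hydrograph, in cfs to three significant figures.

Direct runoff: 0.00, 12.89, 29.78, 48.67, 73.56, 103.44, 81.33, 63.22, 50.11, 0.00 cfs; ΣQ_DR = 463.0 cfs, peak = 103.44 cfs.
Runoff depth d = ΣQ_DR·Δt / A = 463.0 × 1800 / (0.12 mi²) = 2.989 in.
The 1-inch UH is the DRH scaled by (1 in)/d, so U_p = 103.44 × 1/2.989 = 34.6 cfs.

U_p ≈ 34.6 cfs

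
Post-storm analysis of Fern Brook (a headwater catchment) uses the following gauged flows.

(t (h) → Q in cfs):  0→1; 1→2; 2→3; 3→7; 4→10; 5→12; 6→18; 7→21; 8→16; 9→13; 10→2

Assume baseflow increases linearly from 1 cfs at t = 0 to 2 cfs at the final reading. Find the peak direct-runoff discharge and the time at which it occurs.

Q_p = 19.30 cfs at t = 7 h

Subtracting baseflow gives direct-runoff ordinates: 0.00, 0.90, 1.80, 5.70, 8.60, 10.50, 16.40, 19.30, 14.20, 11.10, 0.00 cfs.
The maximum is 19.30 cfs, occurring at the reading for t = 7 h.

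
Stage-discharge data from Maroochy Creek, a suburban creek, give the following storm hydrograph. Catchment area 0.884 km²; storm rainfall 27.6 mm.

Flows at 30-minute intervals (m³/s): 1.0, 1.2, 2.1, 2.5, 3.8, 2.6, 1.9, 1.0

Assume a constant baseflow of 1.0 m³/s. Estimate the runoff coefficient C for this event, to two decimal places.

C ≈ 0.60

ΣQ_DR = 8.100 m³/s; V = ΣQ_DR·Δt = 14580 m³.
Runoff depth d = V / A = 16.49 mm.
C = d / P = 16.49 / 27.6 = 0.60.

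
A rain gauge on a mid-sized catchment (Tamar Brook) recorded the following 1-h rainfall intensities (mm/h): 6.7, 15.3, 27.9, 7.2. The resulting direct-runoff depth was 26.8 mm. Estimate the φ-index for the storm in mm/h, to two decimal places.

φ ≈ 8.20 mm/h

Only the 2 blocks with intensity above φ contribute runoff: 15.3, 27.9 mm/h.
Σ(I−φ)·Δt = d  ⇒  (15.3+27.9 − 2φ)·1 = 26.8
φ = (43.20 − 26.8/1) / 2 = 8.20 mm/h.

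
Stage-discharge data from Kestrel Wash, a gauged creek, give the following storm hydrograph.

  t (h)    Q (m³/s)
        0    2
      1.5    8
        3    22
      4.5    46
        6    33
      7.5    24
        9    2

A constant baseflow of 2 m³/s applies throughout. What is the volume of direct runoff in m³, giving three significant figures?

Direct-runoff ordinates (Q − Q_b): 0.0, 6.0, 20.0, 44.0, 31.0, 22.0, 0.0 m³/s.
ΣQ_DR = 123.0 m³/s.
With Δt = 1.5 h = 5400 s, V = ΣQ_DR · Δt = 123.0 × 5400 = 6.64 × 10^5 m³.

V ≈ 6.64 × 10^5 m³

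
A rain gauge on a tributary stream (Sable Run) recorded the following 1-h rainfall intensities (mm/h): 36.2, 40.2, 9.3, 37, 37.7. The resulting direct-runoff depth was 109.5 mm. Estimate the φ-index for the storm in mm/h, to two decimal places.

Only the 4 blocks with intensity above φ contribute runoff: 36.2, 40.2, 37, 37.7 mm/h.
Σ(I−φ)·Δt = d  ⇒  (36.2+40.2+37+37.7 − 4φ)·1 = 109.5
φ = (151.1 − 109.5/1) / 4 = 10.40 mm/h.

φ ≈ 10.40 mm/h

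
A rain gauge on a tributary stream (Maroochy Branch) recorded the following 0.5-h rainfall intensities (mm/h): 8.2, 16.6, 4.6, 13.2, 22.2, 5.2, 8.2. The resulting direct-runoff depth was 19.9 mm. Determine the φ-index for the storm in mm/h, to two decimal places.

Only the 5 blocks with intensity above φ contribute runoff: 8.2, 16.6, 13.2, 22.2, 8.2 mm/h.
Σ(I−φ)·Δt = d  ⇒  (8.2+16.6+13.2+22.2+8.2 − 5φ)·0.5 = 19.9
φ = (68.40 − 19.9/0.5) / 5 = 5.72 mm/h.

φ ≈ 5.72 mm/h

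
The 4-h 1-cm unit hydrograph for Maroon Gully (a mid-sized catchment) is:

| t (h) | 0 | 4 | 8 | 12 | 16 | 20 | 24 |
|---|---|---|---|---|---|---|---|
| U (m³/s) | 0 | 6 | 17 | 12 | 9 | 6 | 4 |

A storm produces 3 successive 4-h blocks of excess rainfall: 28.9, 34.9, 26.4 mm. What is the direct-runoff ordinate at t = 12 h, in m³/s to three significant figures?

Q ≈ 110 m³/s

By discrete convolution, Q_j = Σ (P_i / 10 mm) · U_{j−i}.
At t = 12 h (j=3): Q = (28.9/10)·12 + (34.9/10)·17 + (26.4/10)·6 = 110 m³/s.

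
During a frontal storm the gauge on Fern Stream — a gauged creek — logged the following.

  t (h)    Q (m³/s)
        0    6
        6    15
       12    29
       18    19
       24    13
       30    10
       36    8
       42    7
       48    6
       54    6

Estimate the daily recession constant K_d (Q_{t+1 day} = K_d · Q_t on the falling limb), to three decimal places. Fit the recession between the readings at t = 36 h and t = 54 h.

Between t = 36 h and t = 54 h the flow falls from 8 to 6 m³/s over 3×6 h = 18 h.
Per-interval ratio K = (6/8)^(1/3) = 0.9086; K_d = K^(24/6) = 0.681.

K_d ≈ 0.681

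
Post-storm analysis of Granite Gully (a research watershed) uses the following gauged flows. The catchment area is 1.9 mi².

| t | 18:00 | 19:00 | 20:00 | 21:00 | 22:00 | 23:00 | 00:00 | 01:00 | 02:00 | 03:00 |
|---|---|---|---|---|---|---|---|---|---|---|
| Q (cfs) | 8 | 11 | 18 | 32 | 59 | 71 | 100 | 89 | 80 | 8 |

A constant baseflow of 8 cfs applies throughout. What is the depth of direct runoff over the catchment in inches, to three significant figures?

Direct runoff: 0.0, 3.0, 10.0, 24.0, 51.0, 63.0, 92.0, 81.0, 72.0, 0.0 cfs; ΣQ_DR = 396.0 cfs.
V = ΣQ_DR · Δt = 396.0 × 3600 s = 1.426 × 10^6 ft³.
Over A = 1.9 mi², depth = V / A = 0.323 in.

d ≈ 0.323 in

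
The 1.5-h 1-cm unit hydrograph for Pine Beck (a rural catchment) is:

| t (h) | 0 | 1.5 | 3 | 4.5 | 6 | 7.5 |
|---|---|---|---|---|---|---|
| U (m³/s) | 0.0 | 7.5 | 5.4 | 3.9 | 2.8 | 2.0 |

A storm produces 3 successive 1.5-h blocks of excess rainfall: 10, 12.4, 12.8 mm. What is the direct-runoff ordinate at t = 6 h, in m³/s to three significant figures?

By discrete convolution, Q_j = Σ (P_i / 10 mm) · U_{j−i}.
At t = 6 h (j=4): Q = (10/10)·2.8 + (12.4/10)·3.9 + (12.8/10)·5.4 = 14.5 m³/s.

Q ≈ 14.5 m³/s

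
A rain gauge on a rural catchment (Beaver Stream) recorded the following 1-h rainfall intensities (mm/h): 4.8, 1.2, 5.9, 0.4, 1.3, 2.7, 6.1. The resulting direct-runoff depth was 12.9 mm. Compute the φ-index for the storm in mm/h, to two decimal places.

φ ≈ 1.65 mm/h

Only the 4 blocks with intensity above φ contribute runoff: 4.8, 5.9, 2.7, 6.1 mm/h.
Σ(I−φ)·Δt = d  ⇒  (4.8+5.9+2.7+6.1 − 4φ)·1 = 12.9
φ = (19.50 − 12.9/1) / 4 = 1.65 mm/h.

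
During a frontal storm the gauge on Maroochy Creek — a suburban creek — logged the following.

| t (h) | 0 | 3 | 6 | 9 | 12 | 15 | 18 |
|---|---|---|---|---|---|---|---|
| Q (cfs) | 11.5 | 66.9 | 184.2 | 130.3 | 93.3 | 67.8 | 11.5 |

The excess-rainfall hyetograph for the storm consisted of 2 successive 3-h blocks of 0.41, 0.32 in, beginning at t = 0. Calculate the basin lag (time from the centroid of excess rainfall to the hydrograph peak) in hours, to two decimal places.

t_L ≈ 3.18 h

Centroid of excess rainfall: t_c = Σ P_i·t̄_i / ΣP_i = 2.8151 h (block centres at 1.5, 4.5 h).
Hydrograph peak occurs at t = 6 h, so basin lag t_L = 6 − 2.8151 = 3.18 h.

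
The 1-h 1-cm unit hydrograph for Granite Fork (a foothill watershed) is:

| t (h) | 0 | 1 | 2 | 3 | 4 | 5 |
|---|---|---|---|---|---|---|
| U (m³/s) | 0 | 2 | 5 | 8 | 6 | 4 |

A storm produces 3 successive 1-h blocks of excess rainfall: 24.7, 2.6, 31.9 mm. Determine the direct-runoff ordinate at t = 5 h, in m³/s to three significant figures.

Q ≈ 37.0 m³/s

By discrete convolution, Q_j = Σ (P_i / 10 mm) · U_{j−i}.
At t = 5 h (j=5): Q = (24.7/10)·4 + (2.6/10)·6 + (31.9/10)·8 = 37.0 m³/s.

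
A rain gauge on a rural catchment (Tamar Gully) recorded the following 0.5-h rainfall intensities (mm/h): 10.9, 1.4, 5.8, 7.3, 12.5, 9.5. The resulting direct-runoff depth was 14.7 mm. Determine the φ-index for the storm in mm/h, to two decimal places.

φ ≈ 3.32 mm/h

Only the 5 blocks with intensity above φ contribute runoff: 10.9, 5.8, 7.3, 12.5, 9.5 mm/h.
Σ(I−φ)·Δt = d  ⇒  (10.9+5.8+7.3+12.5+9.5 − 5φ)·0.5 = 14.7
φ = (46.00 − 14.7/0.5) / 5 = 3.32 mm/h.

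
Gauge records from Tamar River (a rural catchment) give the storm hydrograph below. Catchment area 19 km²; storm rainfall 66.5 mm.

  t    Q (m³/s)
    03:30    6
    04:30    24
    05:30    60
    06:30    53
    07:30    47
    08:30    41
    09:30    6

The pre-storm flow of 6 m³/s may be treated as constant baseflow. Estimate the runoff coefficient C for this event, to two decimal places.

ΣQ_DR = 195.0 m³/s; V = ΣQ_DR·Δt = 7.020 × 10^5 m³.
Runoff depth d = V / A = 36.95 mm.
C = d / P = 36.95 / 66.5 = 0.56.

C ≈ 0.56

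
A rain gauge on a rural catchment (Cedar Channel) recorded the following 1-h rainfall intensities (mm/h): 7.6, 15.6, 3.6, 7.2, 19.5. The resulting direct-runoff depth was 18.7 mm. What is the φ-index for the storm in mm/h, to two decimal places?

φ ≈ 8.20 mm/h

Only the 2 blocks with intensity above φ contribute runoff: 15.6, 19.5 mm/h.
Σ(I−φ)·Δt = d  ⇒  (15.6+19.5 − 2φ)·1 = 18.7
φ = (35.10 − 18.7/1) / 2 = 8.20 mm/h.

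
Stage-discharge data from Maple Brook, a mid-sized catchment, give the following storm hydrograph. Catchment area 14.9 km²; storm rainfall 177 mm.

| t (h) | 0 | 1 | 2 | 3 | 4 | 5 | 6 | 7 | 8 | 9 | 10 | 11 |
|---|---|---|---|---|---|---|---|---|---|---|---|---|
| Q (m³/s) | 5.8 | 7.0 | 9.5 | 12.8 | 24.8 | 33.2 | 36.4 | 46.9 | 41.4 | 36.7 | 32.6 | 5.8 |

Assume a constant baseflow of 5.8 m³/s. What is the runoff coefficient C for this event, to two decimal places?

C ≈ 0.30

ΣQ_DR = 223.3 m³/s; V = ΣQ_DR·Δt = 8.039 × 10^5 m³.
Runoff depth d = V / A = 53.95 mm.
C = d / P = 53.95 / 177 = 0.30.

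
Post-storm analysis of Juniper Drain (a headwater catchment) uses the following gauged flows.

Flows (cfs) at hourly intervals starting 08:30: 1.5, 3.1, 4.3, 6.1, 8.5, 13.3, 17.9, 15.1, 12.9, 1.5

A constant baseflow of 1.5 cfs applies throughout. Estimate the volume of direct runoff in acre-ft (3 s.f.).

Direct-runoff ordinates (Q − Q_b): 0.0, 1.6, 2.8, 4.6, 7.0, 11.8, 16.4, 13.6, 11.4, 0.0 cfs.
ΣQ_DR = 69.20 cfs.
With Δt = 1 h = 3600 s, V = ΣQ_DR · Δt = 69.20 × 3600 = 2.49 × 10^5 ft³ = 5.72 acre-ft.

V ≈ 5.72 acre-ft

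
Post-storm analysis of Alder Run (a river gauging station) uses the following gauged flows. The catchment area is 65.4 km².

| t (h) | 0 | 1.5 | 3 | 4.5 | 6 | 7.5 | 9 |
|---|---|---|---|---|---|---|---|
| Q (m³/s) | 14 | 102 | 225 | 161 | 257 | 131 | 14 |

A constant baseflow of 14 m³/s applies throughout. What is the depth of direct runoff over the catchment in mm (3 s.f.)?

Direct runoff: 0.0, 88.0, 211.0, 147.0, 243.0, 117.0, 0.0 m³/s; ΣQ_DR = 806.0 m³/s.
V = ΣQ_DR · Δt = 806.0 × 5400 s = 4.352 × 10^6 m³.
Over A = 65.4 km², depth = V / A = 66.6 mm.

d ≈ 66.6 mm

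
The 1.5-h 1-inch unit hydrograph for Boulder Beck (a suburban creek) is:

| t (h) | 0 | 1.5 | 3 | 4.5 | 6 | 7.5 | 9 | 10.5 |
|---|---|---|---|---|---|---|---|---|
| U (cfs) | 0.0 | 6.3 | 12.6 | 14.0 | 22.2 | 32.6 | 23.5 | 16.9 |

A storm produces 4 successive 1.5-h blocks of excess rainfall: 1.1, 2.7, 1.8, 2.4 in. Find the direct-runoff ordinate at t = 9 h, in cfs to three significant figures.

By discrete convolution, Q_j = Σ (P_i / 1 in) · U_{j−i}.
At t = 9 h (j=6): Q = (1.1/1)·23.5 + (2.7/1)·32.6 + (1.8/1)·22.2 + (2.4/1)·14.0 = 187 cfs.

Q ≈ 187 cfs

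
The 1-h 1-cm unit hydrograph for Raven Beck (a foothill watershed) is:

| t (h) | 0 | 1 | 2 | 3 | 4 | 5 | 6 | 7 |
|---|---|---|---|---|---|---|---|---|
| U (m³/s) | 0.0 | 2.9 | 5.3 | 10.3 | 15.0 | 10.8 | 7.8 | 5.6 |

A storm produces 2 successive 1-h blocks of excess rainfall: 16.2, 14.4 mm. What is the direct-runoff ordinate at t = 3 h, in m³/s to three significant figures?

By discrete convolution, Q_j = Σ (P_i / 10 mm) · U_{j−i}.
At t = 3 h (j=3): Q = (16.2/10)·10.3 + (14.4/10)·5.3 = 24.3 m³/s.

Q ≈ 24.3 m³/s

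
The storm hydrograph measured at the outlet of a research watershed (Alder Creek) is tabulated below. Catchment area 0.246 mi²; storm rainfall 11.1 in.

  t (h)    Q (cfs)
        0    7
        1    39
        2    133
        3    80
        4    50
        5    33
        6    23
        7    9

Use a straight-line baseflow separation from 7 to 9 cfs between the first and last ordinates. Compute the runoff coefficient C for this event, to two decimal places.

C ≈ 0.18

ΣQ_DR = 310.0 cfs; V = ΣQ_DR·Δt = 1.116 × 10^6 ft³.
Runoff depth d = V / A = 1.953 in.
C = d / P = 1.953 / 11.1 = 0.18.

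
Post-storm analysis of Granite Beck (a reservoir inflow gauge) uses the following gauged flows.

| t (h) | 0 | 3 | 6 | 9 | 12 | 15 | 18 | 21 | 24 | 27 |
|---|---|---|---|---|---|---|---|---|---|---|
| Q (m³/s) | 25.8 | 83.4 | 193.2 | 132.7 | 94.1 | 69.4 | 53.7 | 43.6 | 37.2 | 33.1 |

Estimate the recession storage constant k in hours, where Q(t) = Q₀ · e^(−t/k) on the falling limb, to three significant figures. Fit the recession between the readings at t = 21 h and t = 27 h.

On the falling limb, Q drops from 43.6 to 33.1 m³/s between t = 21 h and t = 27 h (Δt = 6 h).
k = −Δt / ln(Q₂/Q₁) = −6 / ln(33.1/43.6) = 21.8 h.

k ≈ 21.8 h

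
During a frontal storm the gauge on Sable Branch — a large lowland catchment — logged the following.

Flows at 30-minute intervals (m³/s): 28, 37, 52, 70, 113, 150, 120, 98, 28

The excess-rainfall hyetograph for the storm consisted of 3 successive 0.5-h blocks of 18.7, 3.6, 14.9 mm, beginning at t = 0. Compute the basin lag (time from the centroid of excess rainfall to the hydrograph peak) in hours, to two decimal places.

t_L ≈ 1.80 h

Centroid of excess rainfall: t_c = Σ P_i·t̄_i / ΣP_i = 0.6989 h (block centres at 0.25, 0.75, 1.25 h).
Hydrograph peak occurs at t = 2.5 h, so basin lag t_L = 2.5 − 0.6989 = 1.80 h.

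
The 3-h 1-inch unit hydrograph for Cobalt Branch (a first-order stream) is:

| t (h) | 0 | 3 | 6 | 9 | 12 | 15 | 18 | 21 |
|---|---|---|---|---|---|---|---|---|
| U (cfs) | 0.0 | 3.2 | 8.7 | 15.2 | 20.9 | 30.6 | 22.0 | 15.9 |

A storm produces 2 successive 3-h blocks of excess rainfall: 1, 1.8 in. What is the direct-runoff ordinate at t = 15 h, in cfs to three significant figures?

By discrete convolution, Q_j = Σ (P_i / 1 in) · U_{j−i}.
At t = 15 h (j=5): Q = (1/1)·30.6 + (1.8/1)·20.9 = 68.2 cfs.

Q ≈ 68.2 cfs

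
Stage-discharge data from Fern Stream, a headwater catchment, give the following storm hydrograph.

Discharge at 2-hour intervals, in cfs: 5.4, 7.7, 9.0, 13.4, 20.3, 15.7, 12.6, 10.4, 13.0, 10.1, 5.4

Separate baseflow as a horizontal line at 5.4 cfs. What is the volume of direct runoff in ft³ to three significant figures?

V ≈ 4.58 × 10^5 ft³

Direct-runoff ordinates (Q − Q_b): 0.0, 2.3, 3.6, 8.0, 14.9, 10.3, 7.2, 5.0, 7.6, 4.7, 0.0 cfs.
ΣQ_DR = 63.60 cfs.
With Δt = 2 h = 7200 s, V = ΣQ_DR · Δt = 63.60 × 7200 = 4.58 × 10^5 ft³.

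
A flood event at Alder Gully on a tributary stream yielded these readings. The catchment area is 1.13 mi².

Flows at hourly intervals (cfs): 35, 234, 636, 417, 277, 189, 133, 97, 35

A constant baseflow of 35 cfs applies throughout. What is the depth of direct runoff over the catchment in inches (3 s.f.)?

d ≈ 2.38 in

Direct runoff: 0.0, 199.0, 601.0, 382.0, 242.0, 154.0, 98.0, 62.0, 0.0 cfs; ΣQ_DR = 1738 cfs.
V = ΣQ_DR · Δt = 1738 × 3600 s = 6.257 × 10^6 ft³.
Over A = 1.13 mi², depth = V / A = 2.38 in.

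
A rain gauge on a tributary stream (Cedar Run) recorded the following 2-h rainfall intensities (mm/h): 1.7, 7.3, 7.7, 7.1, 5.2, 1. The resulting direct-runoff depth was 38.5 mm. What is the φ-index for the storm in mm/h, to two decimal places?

φ ≈ 2.01 mm/h

Only the 4 blocks with intensity above φ contribute runoff: 7.3, 7.7, 7.1, 5.2 mm/h.
Σ(I−φ)·Δt = d  ⇒  (7.3+7.7+7.1+5.2 − 4φ)·2 = 38.5
φ = (27.30 − 38.5/2) / 4 = 2.01 mm/h.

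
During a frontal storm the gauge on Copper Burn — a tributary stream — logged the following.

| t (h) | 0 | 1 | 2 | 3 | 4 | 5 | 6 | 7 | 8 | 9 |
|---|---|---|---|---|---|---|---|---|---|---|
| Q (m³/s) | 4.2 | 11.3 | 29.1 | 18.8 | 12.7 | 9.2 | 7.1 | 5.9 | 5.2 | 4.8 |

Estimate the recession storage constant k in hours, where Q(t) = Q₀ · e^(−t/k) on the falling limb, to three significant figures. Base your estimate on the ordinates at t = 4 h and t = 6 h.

k ≈ 3.44 h

On the falling limb, Q drops from 12.7 to 7.1 m³/s between t = 4 h and t = 6 h (Δt = 2 h).
k = −Δt / ln(Q₂/Q₁) = −2 / ln(7.1/12.7) = 3.44 h.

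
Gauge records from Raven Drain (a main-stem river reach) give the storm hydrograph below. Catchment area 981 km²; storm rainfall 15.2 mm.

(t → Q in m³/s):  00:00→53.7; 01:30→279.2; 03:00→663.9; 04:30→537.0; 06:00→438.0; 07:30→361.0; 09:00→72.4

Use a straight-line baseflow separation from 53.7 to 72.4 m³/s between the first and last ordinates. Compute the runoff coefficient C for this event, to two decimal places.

ΣQ_DR = 1964 m³/s; V = ΣQ_DR·Δt = 1.060 × 10^7 m³.
Runoff depth d = V / A = 10.81 mm.
C = d / P = 10.81 / 15.2 = 0.71.

C ≈ 0.71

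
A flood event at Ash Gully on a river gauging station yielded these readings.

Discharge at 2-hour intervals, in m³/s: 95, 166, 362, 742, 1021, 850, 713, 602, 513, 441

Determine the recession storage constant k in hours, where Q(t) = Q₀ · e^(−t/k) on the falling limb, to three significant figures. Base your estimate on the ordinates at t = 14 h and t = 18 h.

On the falling limb, Q drops from 602 to 441 m³/s between t = 14 h and t = 18 h (Δt = 4 h).
k = −Δt / ln(Q₂/Q₁) = −4 / ln(441/602) = 12.9 h.

k ≈ 12.9 h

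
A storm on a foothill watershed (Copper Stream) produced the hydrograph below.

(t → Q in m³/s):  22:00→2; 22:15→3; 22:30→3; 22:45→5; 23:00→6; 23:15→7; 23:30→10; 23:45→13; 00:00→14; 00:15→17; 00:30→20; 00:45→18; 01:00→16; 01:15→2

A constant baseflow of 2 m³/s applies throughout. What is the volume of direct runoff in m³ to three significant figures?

Direct-runoff ordinates (Q − Q_b): 0.0, 1.0, 1.0, 3.0, 4.0, 5.0, 8.0, 11.0, 12.0, 15.0, 18.0, 16.0, 14.0, 0.0 m³/s.
ΣQ_DR = 108.0 m³/s.
With Δt = 0.25 h = 900 s, V = ΣQ_DR · Δt = 108.0 × 900 = 97200 m³.

V ≈ 97200 m³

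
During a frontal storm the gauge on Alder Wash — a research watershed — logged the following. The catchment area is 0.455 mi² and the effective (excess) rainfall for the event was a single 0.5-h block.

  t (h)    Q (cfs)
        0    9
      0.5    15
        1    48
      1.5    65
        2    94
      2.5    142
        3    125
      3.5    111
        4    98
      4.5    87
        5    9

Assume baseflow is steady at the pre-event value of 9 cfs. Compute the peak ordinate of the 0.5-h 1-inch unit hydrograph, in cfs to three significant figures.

U_p ≈ 111 cfs

Direct runoff: 0.0, 6.0, 39.0, 56.0, 85.0, 133.0, 116.0, 102.0, 89.0, 78.0, 0.0 cfs; ΣQ_DR = 704.0 cfs, peak = 133.0 cfs.
Runoff depth d = ΣQ_DR·Δt / A = 704.0 × 1800 / (0.455 mi²) = 1.199 in.
The 1-inch UH is the DRH scaled by (1 in)/d, so U_p = 133.0 × 1/1.199 = 111 cfs.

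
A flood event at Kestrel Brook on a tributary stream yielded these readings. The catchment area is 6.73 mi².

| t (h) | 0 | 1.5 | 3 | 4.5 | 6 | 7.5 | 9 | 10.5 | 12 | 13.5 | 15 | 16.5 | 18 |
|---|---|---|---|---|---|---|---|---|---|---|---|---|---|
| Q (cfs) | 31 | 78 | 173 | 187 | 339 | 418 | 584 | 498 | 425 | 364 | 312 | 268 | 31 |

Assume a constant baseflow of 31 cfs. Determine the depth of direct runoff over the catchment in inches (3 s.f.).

d ≈ 1.14 in

Direct runoff: 0.0, 47.0, 142.0, 156.0, 308.0, 387.0, 553.0, 467.0, 394.0, 333.0, 281.0, 237.0, 0.0 cfs; ΣQ_DR = 3305 cfs.
V = ΣQ_DR · Δt = 3305 × 5400 s = 1.785 × 10^7 ft³.
Over A = 6.73 mi², depth = V / A = 1.14 in.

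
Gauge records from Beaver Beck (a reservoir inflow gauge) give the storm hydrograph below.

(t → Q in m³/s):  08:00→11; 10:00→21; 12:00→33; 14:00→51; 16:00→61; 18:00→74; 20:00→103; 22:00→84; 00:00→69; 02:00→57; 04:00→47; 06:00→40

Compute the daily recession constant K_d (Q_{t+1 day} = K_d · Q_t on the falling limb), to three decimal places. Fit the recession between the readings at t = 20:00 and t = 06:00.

K_d ≈ 0.103

Between t = 20:00 and t = 06:00 the flow falls from 103 to 40 m³/s over 5×2 h = 10 h.
Per-interval ratio K = (40/103)^(1/5) = 0.8276; K_d = K^(24/2) = 0.103.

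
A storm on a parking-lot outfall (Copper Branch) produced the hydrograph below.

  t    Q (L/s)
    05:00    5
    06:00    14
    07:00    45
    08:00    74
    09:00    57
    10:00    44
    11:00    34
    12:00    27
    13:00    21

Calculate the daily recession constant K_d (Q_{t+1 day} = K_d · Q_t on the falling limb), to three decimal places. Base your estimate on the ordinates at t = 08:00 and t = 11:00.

K_d ≈ 0.002

Between t = 08:00 and t = 11:00 the flow falls from 74 to 34 L/s over 3×1 h = 3 h.
Per-interval ratio K = (34/74)^(1/3) = 0.7716; K_d = K^(24/1) = 0.002.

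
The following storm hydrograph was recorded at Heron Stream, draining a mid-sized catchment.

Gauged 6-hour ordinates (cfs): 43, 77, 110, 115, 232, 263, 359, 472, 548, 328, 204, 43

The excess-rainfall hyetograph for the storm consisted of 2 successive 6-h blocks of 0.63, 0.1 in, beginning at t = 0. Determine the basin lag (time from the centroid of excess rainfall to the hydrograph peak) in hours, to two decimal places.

Centroid of excess rainfall: t_c = Σ P_i·t̄_i / ΣP_i = 3.8219 h (block centres at 3, 9 h).
Hydrograph peak occurs at t = 48 h, so basin lag t_L = 48 − 3.8219 = 44.18 h.

t_L ≈ 44.18 h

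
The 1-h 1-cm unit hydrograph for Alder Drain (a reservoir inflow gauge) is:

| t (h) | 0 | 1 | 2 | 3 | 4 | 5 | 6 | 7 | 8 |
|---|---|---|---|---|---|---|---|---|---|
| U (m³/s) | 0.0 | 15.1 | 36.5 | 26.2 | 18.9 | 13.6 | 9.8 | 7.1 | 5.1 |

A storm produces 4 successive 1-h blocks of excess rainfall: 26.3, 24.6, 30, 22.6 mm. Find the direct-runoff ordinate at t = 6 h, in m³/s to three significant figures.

Q ≈ 175 m³/s

By discrete convolution, Q_j = Σ (P_i / 10 mm) · U_{j−i}.
At t = 6 h (j=6): Q = (26.3/10)·9.8 + (24.6/10)·13.6 + (30/10)·18.9 + (22.6/10)·26.2 = 175 m³/s.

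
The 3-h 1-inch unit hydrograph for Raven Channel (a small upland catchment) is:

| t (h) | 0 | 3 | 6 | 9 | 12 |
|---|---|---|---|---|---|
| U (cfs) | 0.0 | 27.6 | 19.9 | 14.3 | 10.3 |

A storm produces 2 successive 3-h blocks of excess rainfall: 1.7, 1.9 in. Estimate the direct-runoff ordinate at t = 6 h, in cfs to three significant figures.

Q ≈ 86.3 cfs

By discrete convolution, Q_j = Σ (P_i / 1 in) · U_{j−i}.
At t = 6 h (j=2): Q = (1.7/1)·19.9 + (1.9/1)·27.6 = 86.3 cfs.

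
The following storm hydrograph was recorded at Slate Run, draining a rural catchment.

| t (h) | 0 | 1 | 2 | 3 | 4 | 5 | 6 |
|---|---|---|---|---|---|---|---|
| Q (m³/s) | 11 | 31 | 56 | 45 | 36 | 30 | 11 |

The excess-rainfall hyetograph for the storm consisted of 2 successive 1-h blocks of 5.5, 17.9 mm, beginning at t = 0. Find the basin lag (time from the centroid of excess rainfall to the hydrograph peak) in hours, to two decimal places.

Centroid of excess rainfall: t_c = Σ P_i·t̄_i / ΣP_i = 1.2650 h (block centres at 0.5, 1.5 h).
Hydrograph peak occurs at t = 2 h, so basin lag t_L = 2 − 1.2650 = 0.74 h.

t_L ≈ 0.74 h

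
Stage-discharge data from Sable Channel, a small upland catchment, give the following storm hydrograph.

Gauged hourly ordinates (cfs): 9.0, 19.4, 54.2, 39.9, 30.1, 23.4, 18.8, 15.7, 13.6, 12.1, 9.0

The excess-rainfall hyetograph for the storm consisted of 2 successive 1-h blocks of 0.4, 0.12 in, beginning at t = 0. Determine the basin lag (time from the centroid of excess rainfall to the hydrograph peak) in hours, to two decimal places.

Centroid of excess rainfall: t_c = Σ P_i·t̄_i / ΣP_i = 0.7308 h (block centres at 0.5, 1.5 h).
Hydrograph peak occurs at t = 2 h, so basin lag t_L = 2 − 0.7308 = 1.27 h.

t_L ≈ 1.27 h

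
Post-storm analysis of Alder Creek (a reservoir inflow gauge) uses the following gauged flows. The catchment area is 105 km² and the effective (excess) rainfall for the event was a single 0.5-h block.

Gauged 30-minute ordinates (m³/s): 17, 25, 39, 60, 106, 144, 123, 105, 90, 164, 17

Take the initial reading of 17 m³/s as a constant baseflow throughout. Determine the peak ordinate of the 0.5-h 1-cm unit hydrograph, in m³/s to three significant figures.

U_p ≈ 122 m³/s

Direct runoff: 0.0, 8.0, 22.0, 43.0, 89.0, 127.0, 106.0, 88.0, 73.0, 147.0, 0.0 m³/s; ΣQ_DR = 703.0 m³/s, peak = 147.0 m³/s.
Runoff depth d = ΣQ_DR·Δt / A = 703.0 × 1800 / (105 km²) = 12.05 mm.
The 1-cm UH is the DRH scaled by (10 mm)/d, so U_p = 147.0 × 10/12.05 = 122 m³/s.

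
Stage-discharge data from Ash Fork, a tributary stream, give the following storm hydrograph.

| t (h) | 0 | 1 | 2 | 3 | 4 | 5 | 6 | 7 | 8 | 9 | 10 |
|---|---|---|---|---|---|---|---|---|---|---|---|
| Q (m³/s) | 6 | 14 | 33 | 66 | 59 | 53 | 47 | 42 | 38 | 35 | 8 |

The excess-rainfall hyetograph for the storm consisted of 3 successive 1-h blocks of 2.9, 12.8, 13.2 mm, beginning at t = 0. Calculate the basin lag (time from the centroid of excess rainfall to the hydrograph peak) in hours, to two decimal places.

Centroid of excess rainfall: t_c = Σ P_i·t̄_i / ΣP_i = 1.8564 h (block centres at 0.5, 1.5, 2.5 h).
Hydrograph peak occurs at t = 3 h, so basin lag t_L = 3 − 1.8564 = 1.14 h.

t_L ≈ 1.14 h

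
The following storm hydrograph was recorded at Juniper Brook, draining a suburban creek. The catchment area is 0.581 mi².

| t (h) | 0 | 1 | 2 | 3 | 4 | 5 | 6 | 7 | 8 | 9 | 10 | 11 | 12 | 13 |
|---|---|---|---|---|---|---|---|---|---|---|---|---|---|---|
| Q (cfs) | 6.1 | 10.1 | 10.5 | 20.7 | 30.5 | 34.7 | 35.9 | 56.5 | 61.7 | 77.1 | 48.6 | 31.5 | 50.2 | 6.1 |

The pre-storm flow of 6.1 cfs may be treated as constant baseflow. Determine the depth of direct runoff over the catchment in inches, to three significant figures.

Direct runoff: 0.0, 4.0, 4.4, 14.6, 24.4, 28.6, 29.8, 50.4, 55.6, 71.0, 42.5, 25.4, 44.1, 0.0 cfs; ΣQ_DR = 394.8 cfs.
V = ΣQ_DR · Δt = 394.8 × 3600 s = 1.421 × 10^6 ft³.
Over A = 0.581 mi², depth = V / A = 1.05 in.

d ≈ 1.05 in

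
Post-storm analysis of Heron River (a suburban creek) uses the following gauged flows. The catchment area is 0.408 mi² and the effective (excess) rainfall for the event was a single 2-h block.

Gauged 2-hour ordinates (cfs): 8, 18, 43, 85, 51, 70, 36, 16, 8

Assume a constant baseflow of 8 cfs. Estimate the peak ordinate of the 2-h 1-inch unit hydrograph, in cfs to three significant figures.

Direct runoff: 0.0, 10.0, 35.0, 77.0, 43.0, 62.0, 28.0, 8.0, 0.0 cfs; ΣQ_DR = 263.0 cfs, peak = 77.0 cfs.
Runoff depth d = ΣQ_DR·Δt / A = 263.0 × 7200 / (0.408 mi²) = 1.998 in.
The 1-inch UH is the DRH scaled by (1 in)/d, so U_p = 77.0 × 1/1.998 = 38.5 cfs.

U_p ≈ 38.5 cfs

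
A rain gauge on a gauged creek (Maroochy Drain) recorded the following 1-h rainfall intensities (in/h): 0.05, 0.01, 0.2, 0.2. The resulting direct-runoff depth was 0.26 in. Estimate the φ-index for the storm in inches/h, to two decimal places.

Only the 2 blocks with intensity above φ contribute runoff: 0.2, 0.2 in/h.
Σ(I−φ)·Δt = d  ⇒  (0.2+0.2 − 2φ)·1 = 0.26
φ = (0.4000 − 0.26/1) / 2 = 0.07 in/h.

φ ≈ 0.07 in/h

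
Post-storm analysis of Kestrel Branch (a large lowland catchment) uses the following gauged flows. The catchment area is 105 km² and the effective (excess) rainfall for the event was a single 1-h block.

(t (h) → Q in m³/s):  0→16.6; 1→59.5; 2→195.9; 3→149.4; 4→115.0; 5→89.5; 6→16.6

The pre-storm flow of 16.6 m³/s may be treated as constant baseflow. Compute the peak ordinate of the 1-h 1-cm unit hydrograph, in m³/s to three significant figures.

Direct runoff: 0.0, 42.9, 179.3, 132.8, 98.4, 72.9, 0.0 m³/s; ΣQ_DR = 526.3 m³/s, peak = 179.3 m³/s.
Runoff depth d = ΣQ_DR·Δt / A = 526.3 × 3600 / (105 km²) = 18.04 mm.
The 1-cm UH is the DRH scaled by (10 mm)/d, so U_p = 179.3 × 10/18.04 = 99.4 m³/s.

U_p ≈ 99.4 m³/s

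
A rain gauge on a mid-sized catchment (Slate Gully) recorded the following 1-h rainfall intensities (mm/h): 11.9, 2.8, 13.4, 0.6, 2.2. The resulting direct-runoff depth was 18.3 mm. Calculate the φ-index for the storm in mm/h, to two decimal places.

φ ≈ 3.50 mm/h

Only the 2 blocks with intensity above φ contribute runoff: 11.9, 13.4 mm/h.
Σ(I−φ)·Δt = d  ⇒  (11.9+13.4 − 2φ)·1 = 18.3
φ = (25.30 − 18.3/1) / 2 = 3.50 mm/h.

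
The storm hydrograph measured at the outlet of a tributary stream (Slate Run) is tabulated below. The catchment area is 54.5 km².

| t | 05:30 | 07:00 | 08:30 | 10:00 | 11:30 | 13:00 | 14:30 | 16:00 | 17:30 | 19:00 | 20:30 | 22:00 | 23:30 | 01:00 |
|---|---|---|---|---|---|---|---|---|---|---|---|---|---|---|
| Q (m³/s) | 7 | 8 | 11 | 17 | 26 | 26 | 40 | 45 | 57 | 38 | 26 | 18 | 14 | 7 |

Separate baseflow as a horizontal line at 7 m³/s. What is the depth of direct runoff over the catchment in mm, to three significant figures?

Direct runoff: 0.0, 1.0, 4.0, 10.0, 19.0, 19.0, 33.0, 38.0, 50.0, 31.0, 19.0, 11.0, 7.0, 0.0 m³/s; ΣQ_DR = 242.0 m³/s.
V = ΣQ_DR · Δt = 242.0 × 5400 s = 1.307 × 10^6 m³.
Over A = 54.5 km², depth = V / A = 24.0 mm.

d ≈ 24.0 mm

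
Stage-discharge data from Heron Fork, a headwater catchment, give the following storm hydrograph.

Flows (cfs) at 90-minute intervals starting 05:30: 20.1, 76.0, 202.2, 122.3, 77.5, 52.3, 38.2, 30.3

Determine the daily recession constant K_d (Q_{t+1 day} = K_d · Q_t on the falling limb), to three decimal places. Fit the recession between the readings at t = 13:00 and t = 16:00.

K_d ≈ 0.013

Between t = 13:00 and t = 16:00 the flow falls from 52.3 to 30.3 cfs over 2×1.5 h = 3 h.
Per-interval ratio K = (30.3/52.3)^(1/2) = 0.7612; K_d = K^(24/1.5) = 0.013.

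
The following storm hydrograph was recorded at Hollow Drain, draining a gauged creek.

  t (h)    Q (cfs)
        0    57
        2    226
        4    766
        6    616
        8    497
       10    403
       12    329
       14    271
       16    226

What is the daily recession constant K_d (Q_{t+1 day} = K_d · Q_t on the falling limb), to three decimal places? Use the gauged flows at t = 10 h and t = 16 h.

K_d ≈ 0.099

Between t = 10 h and t = 16 h the flow falls from 403 to 226 cfs over 3×2 h = 6 h.
Per-interval ratio K = (226/403)^(1/3) = 0.8246; K_d = K^(24/2) = 0.099.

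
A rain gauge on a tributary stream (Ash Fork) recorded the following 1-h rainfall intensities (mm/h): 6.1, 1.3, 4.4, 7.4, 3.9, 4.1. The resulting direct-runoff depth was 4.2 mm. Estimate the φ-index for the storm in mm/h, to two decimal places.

Only the 2 blocks with intensity above φ contribute runoff: 6.1, 7.4 mm/h.
Σ(I−φ)·Δt = d  ⇒  (6.1+7.4 − 2φ)·1 = 4.2
φ = (13.50 − 4.2/1) / 2 = 4.65 mm/h.

φ ≈ 4.65 mm/h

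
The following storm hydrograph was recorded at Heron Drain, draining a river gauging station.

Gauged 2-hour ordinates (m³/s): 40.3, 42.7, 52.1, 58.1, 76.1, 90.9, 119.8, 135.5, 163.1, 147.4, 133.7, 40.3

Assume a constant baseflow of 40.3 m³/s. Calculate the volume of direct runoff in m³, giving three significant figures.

Direct-runoff ordinates (Q − Q_b): 0.0, 2.4, 11.8, 17.8, 35.8, 50.6, 79.5, 95.2, 122.8, 107.1, 93.4, 0.0 m³/s.
ΣQ_DR = 616.4 m³/s.
With Δt = 2 h = 7200 s, V = ΣQ_DR · Δt = 616.4 × 7200 = 4.44 × 10^6 m³.

V ≈ 4.44 × 10^6 m³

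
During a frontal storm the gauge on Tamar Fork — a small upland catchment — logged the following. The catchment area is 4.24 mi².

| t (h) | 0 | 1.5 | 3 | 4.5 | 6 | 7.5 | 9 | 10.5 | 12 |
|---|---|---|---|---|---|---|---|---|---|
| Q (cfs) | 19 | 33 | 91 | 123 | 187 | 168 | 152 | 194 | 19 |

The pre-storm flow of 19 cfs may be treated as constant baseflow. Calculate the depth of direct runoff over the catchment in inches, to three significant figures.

d ≈ 0.447 in

Direct runoff: 0.0, 14.0, 72.0, 104.0, 168.0, 149.0, 133.0, 175.0, 0.0 cfs; ΣQ_DR = 815.0 cfs.
V = ΣQ_DR · Δt = 815.0 × 5400 s = 4.401 × 10^6 ft³.
Over A = 4.24 mi², depth = V / A = 0.447 in.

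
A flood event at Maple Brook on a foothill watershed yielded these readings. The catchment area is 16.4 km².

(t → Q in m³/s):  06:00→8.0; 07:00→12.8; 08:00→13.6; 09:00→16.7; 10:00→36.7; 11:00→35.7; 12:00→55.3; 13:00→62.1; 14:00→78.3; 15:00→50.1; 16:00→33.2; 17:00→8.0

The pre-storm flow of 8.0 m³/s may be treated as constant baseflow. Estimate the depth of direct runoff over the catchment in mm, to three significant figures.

Direct runoff: 0.0, 4.8, 5.6, 8.7, 28.7, 27.7, 47.3, 54.1, 70.3, 42.1, 25.2, 0.0 m³/s; ΣQ_DR = 314.5 m³/s.
V = ΣQ_DR · Δt = 314.5 × 3600 s = 1.132 × 10^6 m³.
Over A = 16.4 km², depth = V / A = 69.0 mm.

d ≈ 69.0 mm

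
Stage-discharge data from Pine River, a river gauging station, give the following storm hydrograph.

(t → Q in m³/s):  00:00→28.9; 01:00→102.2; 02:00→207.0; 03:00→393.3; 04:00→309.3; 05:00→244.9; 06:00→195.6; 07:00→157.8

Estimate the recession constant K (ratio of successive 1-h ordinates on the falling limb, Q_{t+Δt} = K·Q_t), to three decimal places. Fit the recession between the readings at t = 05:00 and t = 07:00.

Using the recession-limb readings at t = 05:00 and t = 07:00: Q falls from 244.9 to 157.8 m³/s over 2 intervals.
K = (Q₂/Q₁)^(1/2) = (157.8/244.9)^(1/2) = 0.803.

K ≈ 0.803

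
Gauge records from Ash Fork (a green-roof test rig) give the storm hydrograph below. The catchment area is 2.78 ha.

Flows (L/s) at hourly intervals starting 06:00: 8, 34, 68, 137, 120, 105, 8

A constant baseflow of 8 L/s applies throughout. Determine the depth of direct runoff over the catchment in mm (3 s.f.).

Direct runoff: 0.0, 26.0, 60.0, 129.0, 112.0, 97.0, 0.0 L/s; ΣQ_DR = 424.0 L/s.
V = ΣQ_DR · Δt = 424.0 × 3600 s = 1.526 × 10^6 L.
Over A = 2.78 ha, depth = V / A = 54.9 mm.

d ≈ 54.9 mm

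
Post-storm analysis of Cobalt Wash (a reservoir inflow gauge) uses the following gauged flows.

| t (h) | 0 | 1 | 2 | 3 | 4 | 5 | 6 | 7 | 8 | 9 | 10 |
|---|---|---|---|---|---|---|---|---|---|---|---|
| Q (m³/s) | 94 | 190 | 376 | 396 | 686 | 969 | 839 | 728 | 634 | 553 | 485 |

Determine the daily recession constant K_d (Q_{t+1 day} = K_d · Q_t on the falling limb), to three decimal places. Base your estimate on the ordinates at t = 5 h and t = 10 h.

Between t = 5 h and t = 10 h the flow falls from 969 to 485 m³/s over 5×1 h = 5 h.
Per-interval ratio K = (485/969)^(1/5) = 0.8707; K_d = K^(24/1) = 0.036.

K_d ≈ 0.036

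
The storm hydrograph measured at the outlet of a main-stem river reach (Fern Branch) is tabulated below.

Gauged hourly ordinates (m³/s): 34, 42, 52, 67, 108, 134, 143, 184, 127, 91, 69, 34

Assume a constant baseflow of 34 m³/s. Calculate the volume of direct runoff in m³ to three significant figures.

Direct-runoff ordinates (Q − Q_b): 0.0, 8.0, 18.0, 33.0, 74.0, 100.0, 109.0, 150.0, 93.0, 57.0, 35.0, 0.0 m³/s.
ΣQ_DR = 677.0 m³/s.
With Δt = 1 h = 3600 s, V = ΣQ_DR · Δt = 677.0 × 3600 = 2.44 × 10^6 m³.

V ≈ 2.44 × 10^6 m³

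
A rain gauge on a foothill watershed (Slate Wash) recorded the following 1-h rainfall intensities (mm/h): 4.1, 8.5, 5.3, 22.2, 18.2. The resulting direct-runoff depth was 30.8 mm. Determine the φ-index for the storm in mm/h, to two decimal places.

Only the 3 blocks with intensity above φ contribute runoff: 8.5, 22.2, 18.2 mm/h.
Σ(I−φ)·Δt = d  ⇒  (8.5+22.2+18.2 − 3φ)·1 = 30.8
φ = (48.90 − 30.8/1) / 3 = 6.03 mm/h.

φ ≈ 6.03 mm/h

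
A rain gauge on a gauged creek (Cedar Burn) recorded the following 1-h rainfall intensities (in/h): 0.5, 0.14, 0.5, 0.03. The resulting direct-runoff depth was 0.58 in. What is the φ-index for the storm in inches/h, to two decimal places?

Only the 2 blocks with intensity above φ contribute runoff: 0.5, 0.5 in/h.
Σ(I−φ)·Δt = d  ⇒  (0.5+0.5 − 2φ)·1 = 0.58
φ = (1.000 − 0.58/1) / 2 = 0.21 in/h.

φ ≈ 0.21 in/h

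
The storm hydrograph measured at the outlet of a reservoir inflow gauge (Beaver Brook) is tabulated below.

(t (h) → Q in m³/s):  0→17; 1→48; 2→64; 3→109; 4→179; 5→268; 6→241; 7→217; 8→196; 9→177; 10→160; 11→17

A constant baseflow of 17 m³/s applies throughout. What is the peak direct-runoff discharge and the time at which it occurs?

Subtracting baseflow gives direct-runoff ordinates: 0.0, 31.0, 47.0, 92.0, 162.0, 251.0, 224.0, 200.0, 179.0, 160.0, 143.0, 0.0 m³/s.
The maximum is 251.0 m³/s, occurring at the reading for t = 5 h.

Q_p = 251.0 m³/s at t = 5 h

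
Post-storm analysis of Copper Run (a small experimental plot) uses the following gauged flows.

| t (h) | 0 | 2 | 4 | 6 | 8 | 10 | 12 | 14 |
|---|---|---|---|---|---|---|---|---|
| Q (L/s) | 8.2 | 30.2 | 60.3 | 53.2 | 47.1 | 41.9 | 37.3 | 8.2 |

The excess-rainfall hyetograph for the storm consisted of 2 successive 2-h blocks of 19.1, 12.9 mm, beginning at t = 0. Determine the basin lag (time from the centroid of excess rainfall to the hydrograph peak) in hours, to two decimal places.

Centroid of excess rainfall: t_c = Σ P_i·t̄_i / ΣP_i = 1.8063 h (block centres at 1, 3 h).
Hydrograph peak occurs at t = 4 h, so basin lag t_L = 4 − 1.8063 = 2.19 h.

t_L ≈ 2.19 h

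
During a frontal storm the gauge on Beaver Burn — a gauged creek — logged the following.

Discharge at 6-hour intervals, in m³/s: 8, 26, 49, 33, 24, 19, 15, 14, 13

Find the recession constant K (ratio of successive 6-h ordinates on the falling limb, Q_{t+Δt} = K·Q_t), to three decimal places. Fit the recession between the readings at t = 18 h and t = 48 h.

K ≈ 0.830

Using the recession-limb readings at t = 18 h and t = 48 h: Q falls from 33 to 13 m³/s over 5 intervals.
K = (Q₂/Q₁)^(1/5) = (13/33)^(1/5) = 0.830.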